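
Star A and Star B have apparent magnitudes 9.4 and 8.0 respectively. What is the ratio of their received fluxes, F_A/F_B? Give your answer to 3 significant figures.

F_A/F_B ≈ 0.275

Δm = 9.4 − (8.0) = 1.4
Flux ratio = 10^(−0.4 Δm) = 10^(−0.4 × 1.4) = 10^-0.560 = 0.2754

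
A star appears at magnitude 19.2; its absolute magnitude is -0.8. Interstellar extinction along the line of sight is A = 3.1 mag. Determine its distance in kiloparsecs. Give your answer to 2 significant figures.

d ≈ 24 kpc

m − M = 5 log₁₀(d/10 pc) + A  ⇒  19.2 − (-0.8) − 3.1 = 5 log₁₀(d/10)
16.900 = 5 log₁₀(d/10)
log₁₀ d = (m − M − A)/5 + 1 = 4.3800
d = 10^4.3800 = 23990 pc
= 23.99 kpc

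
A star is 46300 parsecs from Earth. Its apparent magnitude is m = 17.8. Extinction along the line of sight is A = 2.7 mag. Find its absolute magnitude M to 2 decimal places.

5 log₁₀(d/10 pc) = 5 log₁₀(46300) − 5 = 18.328
M = m − 5 log₁₀(d/10) − A = 17.8 − 18.328 − 2.7 = -3.228

M ≈ -3.23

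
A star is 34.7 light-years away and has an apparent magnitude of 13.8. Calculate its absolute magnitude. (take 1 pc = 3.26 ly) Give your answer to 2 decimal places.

d = 34.7 ly / 3.26 = 10.64 pc
5 log₁₀(d/10 pc) = 5 log₁₀(10.64) − 5 = 0.136
M = m − 5 log₁₀(d/10) = 13.8 − 0.136 = 13.664

M ≈ 13.66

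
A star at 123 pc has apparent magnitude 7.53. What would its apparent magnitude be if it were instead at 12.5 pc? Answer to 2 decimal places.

Flux ∝ 1/d², so Δm = 5 log₁₀(d₂/d₁) = 5 log₁₀(12.5/123) = -4.965
m₂ = m₁ + Δm = 7.53 + (-4.965) = 2.565

m ≈ 2.57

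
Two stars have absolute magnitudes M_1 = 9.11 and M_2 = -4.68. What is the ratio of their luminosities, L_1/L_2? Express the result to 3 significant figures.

ΔM = M_1 − M_2 = 13.79
L_1/L_2 = 10^(−0.4 ΔM) = 10^-5.516 = 3.048×10^-6

L_1/L_2 ≈ 3.05×10^-6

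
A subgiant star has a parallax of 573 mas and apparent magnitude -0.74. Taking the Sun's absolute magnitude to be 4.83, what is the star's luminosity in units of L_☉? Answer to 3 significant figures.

L/L_☉ ≈ 5.15

d = 1/p = 1000/573 mas = 1.745 pc
M = m − 5 log₁₀ d + 5 = -0.74 − 5·0.2418 + 5 = 3.051
M − M_☉ = 3.051 − 4.83 = -1.779
L/L_☉ = 10^(−0.4 × -1.779) = 5.149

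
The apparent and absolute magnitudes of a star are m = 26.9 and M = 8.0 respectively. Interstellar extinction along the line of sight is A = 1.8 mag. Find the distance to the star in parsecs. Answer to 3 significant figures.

m − M = 5 log₁₀(d/10 pc) + A  ⇒  26.9 − (8.0) − 1.8 = 5 log₁₀(d/10)
17.100 = 5 log₁₀(d/10)
log₁₀ d = (m − M − A)/5 + 1 = 4.4200
d = 10^4.4200 = 26300 pc

d ≈ 26300 pc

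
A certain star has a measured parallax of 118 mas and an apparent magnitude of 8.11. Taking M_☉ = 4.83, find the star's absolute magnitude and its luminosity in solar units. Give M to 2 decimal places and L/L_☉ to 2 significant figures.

d = 1/p = 1000/118 mas = 8.475 pc
M = m − 5 log₁₀ d + 5 = 8.11 − 5·0.9281 + 5 = 8.469
M − M_☉ = 8.469 − 4.83 = 3.639
L/L_☉ = 10^(−0.4 × 3.639) = 0.03501

M ≈ 8.47; L/L_☉ ≈ 0.035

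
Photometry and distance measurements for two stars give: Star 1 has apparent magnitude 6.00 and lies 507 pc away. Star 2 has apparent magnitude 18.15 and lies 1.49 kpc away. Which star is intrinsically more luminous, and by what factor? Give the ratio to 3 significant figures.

Star 1: M = m − 5 log₁₀ d + 5 = 6.00 − 5·2.7050 + 5 = -2.525
Star 2: d = 1.49 kpc = 1490 pc
Star 2: M = m − 5 log₁₀ d + 5 = 18.15 − 5·3.1732 + 5 = 7.284
ΔM = M_1 − M_2 = -2.525 − (7.284) = -9.809; smaller M is more luminous → Star 1.
L ratio = 10^(0.4 |ΔM|) = 10^3.924 = 8388

Star 1 is more luminous, by a factor of 8390.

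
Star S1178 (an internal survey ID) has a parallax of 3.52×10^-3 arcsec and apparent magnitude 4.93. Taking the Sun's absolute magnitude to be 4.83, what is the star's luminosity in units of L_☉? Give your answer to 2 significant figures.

L/L_☉ ≈ 740

d = 1/p = 1/3.52×10^-3″ = 284.1 pc
M = m − 5 log₁₀ d + 5 = 4.93 − 5·2.4535 + 5 = -2.337
M − M_☉ = -2.337 − 4.83 = -7.167
L/L_☉ = 10^(−0.4 × -7.167) = 736.1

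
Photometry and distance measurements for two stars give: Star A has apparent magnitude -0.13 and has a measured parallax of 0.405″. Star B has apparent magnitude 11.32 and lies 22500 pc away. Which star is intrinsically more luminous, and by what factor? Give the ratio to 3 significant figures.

Star A: d = 1/p = 1/0.405″ = 2.469 pc
Star A: M = m − 5 log₁₀ d + 5 = -0.13 − 5·0.3925 + 5 = 2.907
Star B: M = m − 5 log₁₀ d + 5 = 11.32 − 5·4.3522 + 5 = -5.441
ΔM = M_A − M_B = 2.907 − (-5.441) = 8.348; smaller M is more luminous → Star B.
L ratio = 10^(0.4 |ΔM|) = 10^3.339 = 2184

Star B is more luminous, by a factor of 2180.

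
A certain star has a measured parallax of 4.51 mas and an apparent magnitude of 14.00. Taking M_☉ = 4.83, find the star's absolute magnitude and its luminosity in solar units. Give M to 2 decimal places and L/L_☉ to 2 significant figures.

M ≈ 7.27; L/L_☉ ≈ 0.11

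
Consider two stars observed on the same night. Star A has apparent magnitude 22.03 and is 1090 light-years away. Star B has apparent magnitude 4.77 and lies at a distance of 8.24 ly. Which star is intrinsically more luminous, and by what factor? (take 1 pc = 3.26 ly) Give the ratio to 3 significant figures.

Star A: d = 1090 ly / 3.26 = 334.4 pc
Star A: M = m − 5 log₁₀ d + 5 = 22.03 − 5·2.5242 + 5 = 14.409
Star B: d = 8.24 ly / 3.26 = 2.528 pc
Star B: M = m − 5 log₁₀ d + 5 = 4.77 − 5·0.4027 + 5 = 7.756
ΔM = M_A − M_B = 14.409 − (7.756) = 6.653; smaller M is more luminous → Star B.
L ratio = 10^(0.4 |ΔM|) = 10^2.661 = 458.1

Star B is more luminous, by a factor of 458.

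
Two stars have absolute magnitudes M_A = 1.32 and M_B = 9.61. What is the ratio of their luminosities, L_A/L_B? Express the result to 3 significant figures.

L_A/L_B ≈ 2070

ΔM = M_A − M_B = -8.29
L_A/L_B = 10^(−0.4 ΔM) = 10^3.316 = 2070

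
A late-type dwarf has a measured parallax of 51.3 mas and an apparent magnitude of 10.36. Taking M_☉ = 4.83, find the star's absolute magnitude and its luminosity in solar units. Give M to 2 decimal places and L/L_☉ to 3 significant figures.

d = 1/p = 1000/51.3 mas = 19.49 pc
M = m − 5 log₁₀ d + 5 = 10.36 − 5·1.2899 + 5 = 8.911
M − M_☉ = 8.911 − 4.83 = 4.081
L/L_☉ = 10^(−0.4 × 4.081) = 0.02332

M ≈ 8.91; L/L_☉ ≈ 0.0233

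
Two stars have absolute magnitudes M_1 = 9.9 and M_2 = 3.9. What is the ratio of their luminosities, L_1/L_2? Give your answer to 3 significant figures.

L_1/L_2 ≈ 3.98×10^-3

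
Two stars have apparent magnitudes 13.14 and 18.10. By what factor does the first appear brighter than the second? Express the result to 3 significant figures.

96.4

Magnitude difference = -4.96
Flux ratio = 10^(−0.4 Δm) = 10^(−0.4 × -4.96) = 10^1.984 = 96.38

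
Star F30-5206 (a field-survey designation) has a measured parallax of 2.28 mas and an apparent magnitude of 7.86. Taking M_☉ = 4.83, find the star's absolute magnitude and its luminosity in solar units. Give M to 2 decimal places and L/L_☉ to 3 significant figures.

M ≈ -0.35; L/L_☉ ≈ 118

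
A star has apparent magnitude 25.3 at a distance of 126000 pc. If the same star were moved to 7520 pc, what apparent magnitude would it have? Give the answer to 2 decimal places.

Flux ∝ 1/d², so Δm = 5 log₁₀(d₂/d₁) = 5 log₁₀(7520/126000) = -6.121
m₂ = m₁ + Δm = 25.3 + (-6.121) = 19.179

m ≈ 19.18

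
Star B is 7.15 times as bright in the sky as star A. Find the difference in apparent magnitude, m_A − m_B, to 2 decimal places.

Pogson: Δm = −2.5 log₁₀(ratio) = −2.5 log₁₀(7.15) = −2.5 × 0.8543 = -2.136
Star B is brighter so has the smaller magnitude: m_A − m_B is positive.

m_A − m_B ≈ 2.14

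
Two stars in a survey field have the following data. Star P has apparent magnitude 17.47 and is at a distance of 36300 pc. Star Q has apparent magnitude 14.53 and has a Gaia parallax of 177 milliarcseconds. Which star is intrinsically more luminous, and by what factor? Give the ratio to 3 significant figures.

Star P is more luminous, by a factor of 2.75×10^6.

Star P: M = m − 5 log₁₀ d + 5 = 17.47 − 5·4.5599 + 5 = -0.330
Star Q: p = 177 mas = 0.177″ → d = 1/p = 5.650 pc
Star Q: M = m − 5 log₁₀ d + 5 = 14.53 − 5·0.7520 + 5 = 15.770
ΔM = M_P − M_Q = -0.330 − (15.770) = -16.099; smaller M is more luminous → Star P.
L ratio = 10^(0.4 |ΔM|) = 10^6.440 = 2.753×10^6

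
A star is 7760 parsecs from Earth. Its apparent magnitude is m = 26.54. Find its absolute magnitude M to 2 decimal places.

5 log₁₀(d/10 pc) = 5 log₁₀(7760) − 5 = 14.449
M = m − 5 log₁₀(d/10) = 26.54 − 14.449 = 12.091

M ≈ 12.09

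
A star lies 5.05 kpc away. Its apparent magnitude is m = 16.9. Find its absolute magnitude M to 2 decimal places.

d = 5.05 kpc = 5050 pc
5 log₁₀(d/10 pc) = 5 log₁₀(5050) − 5 = 13.516
M = m − 5 log₁₀(d/10) = 16.9 − 13.516 = 3.384

M ≈ 3.38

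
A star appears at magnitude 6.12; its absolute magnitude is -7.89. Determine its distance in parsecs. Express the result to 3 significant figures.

d ≈ 6340 pc

Distance modulus: m − M = 6.12 − (-7.89) = 14.010
m − M = 5 log₁₀ d − 5
log₁₀ d = (m − M)/5 + 1 = 3.8020
d = 10^3.8020 = 6339 pc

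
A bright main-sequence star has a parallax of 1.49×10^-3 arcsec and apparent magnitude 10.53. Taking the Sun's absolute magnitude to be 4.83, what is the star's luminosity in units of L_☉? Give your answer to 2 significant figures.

L/L_☉ ≈ 24

d = 1/p = 1/1.49×10^-3″ = 671.1 pc
M = m − 5 log₁₀ d + 5 = 10.53 − 5·2.8268 + 5 = 1.396
M − M_☉ = 1.396 − 4.83 = -3.434
L/L_☉ = 10^(−0.4 × -3.434) = 23.64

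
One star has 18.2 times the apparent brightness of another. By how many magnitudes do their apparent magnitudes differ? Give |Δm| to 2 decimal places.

Pogson: Δm = −2.5 log₁₀(ratio) = −2.5 log₁₀(18.2) = −2.5 × 1.2601 = -3.150

|Δm| ≈ 3.15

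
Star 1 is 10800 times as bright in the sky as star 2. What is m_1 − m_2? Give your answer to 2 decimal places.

Pogson: Δm = −2.5 log₁₀(ratio) = −2.5 log₁₀(10800) = −2.5 × 4.0334 = -10.084
Star 1 is brighter, so it has the smaller magnitude: the difference is negative.

m_1 − m_2 ≈ -10.08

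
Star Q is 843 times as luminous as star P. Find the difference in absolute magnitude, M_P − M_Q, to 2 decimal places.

M_P − M_Q ≈ 7.31

Pogson: ΔM = −2.5 log₁₀(ratio) = −2.5 log₁₀(843) = −2.5 × 2.9258 = -7.315
Star Q is brighter so has the smaller magnitude: M_P − M_Q is positive.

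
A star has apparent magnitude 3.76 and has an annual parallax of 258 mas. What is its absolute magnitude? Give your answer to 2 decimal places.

p = 258 mas = 0.258″ → d = 1/p = 3.876 pc
5 log₁₀(d/10 pc) = 5 log₁₀(3.876) − 5 = -2.058
M = m − 5 log₁₀(d/10) = 3.76 + 2.058 = 5.818

M ≈ 5.82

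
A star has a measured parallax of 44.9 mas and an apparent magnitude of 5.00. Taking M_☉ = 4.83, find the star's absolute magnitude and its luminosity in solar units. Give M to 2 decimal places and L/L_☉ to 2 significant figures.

M ≈ 3.26; L/L_☉ ≈ 4.2

d = 1/p = 1000/44.9 mas = 22.27 pc
M = m − 5 log₁₀ d + 5 = 5.00 − 5·1.3478 + 5 = 3.261
M − M_☉ = 3.261 − 4.83 = -1.569
L/L_☉ = 10^(−0.4 × -1.569) = 4.241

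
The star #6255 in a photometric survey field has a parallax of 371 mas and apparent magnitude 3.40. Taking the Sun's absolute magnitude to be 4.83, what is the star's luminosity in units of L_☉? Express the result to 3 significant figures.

L/L_☉ ≈ 0.271

d = 1/p = 1000/371 mas = 2.695 pc
M = m − 5 log₁₀ d + 5 = 3.40 − 5·0.4306 + 5 = 6.247
M − M_☉ = 6.247 − 4.83 = 1.417
L/L_☉ = 10^(−0.4 × 1.417) = 0.2712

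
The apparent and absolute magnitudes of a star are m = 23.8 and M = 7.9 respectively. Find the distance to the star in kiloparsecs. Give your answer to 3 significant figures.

Distance modulus: m − M = 23.8 − (7.9) = 15.900
m − M = 5 log₁₀ d − 5
log₁₀ d = (m − M)/5 + 1 = 4.1800
d = 10^4.1800 = 15140 pc
= 15.14 kpc

d ≈ 15.1 kpc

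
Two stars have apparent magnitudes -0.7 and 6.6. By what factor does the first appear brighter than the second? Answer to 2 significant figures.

830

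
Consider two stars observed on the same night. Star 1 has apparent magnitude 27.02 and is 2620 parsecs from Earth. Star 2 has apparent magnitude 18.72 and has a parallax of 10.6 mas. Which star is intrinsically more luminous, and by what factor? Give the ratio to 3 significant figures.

Star 1: M = m − 5 log₁₀ d + 5 = 27.02 − 5·3.4183 + 5 = 14.928
Star 2: p = 10.6 mas = 0.0106″ → d = 1/p = 94.34 pc
Star 2: M = m − 5 log₁₀ d + 5 = 18.72 − 5·1.9747 + 5 = 13.847
ΔM = M_1 − M_2 = 14.928 − (13.847) = 1.082; smaller M is more luminous → Star 2.
L ratio = 10^(0.4 |ΔM|) = 10^0.433 = 2.709

Star 2 is more luminous, by a factor of 2.71.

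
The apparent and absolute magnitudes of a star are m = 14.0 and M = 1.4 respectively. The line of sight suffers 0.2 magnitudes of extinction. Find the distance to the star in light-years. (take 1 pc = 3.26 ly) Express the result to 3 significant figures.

d ≈ 9850 ly

m − M = 5 log₁₀(d/10 pc) + A  ⇒  14.0 − (1.4) − 0.2 = 5 log₁₀(d/10)
12.400 = 5 log₁₀(d/10)
log₁₀ d = (m − M − A)/5 + 1 = 3.4800
d = 10^3.4800 = 3020 pc
= 9845 ly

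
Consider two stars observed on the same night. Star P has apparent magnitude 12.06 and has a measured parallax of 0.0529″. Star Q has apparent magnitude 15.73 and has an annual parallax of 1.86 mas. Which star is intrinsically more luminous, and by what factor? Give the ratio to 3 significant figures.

Star Q is more luminous, by a factor of 27.5.

Star P: d = 1/p = 1/0.0529″ = 18.90 pc
Star P: M = m − 5 log₁₀ d + 5 = 12.06 − 5·1.2765 + 5 = 10.677
Star Q: p = 1.86 mas = 1.86×10^-3″ → d = 1/p = 537.6 pc
Star Q: M = m − 5 log₁₀ d + 5 = 15.73 − 5·2.7305 + 5 = 7.078
ΔM = M_P − M_Q = 10.677 − (7.078) = 3.600; smaller M is more luminous → Star Q.
L ratio = 10^(0.4 |ΔM|) = 10^1.440 = 27.54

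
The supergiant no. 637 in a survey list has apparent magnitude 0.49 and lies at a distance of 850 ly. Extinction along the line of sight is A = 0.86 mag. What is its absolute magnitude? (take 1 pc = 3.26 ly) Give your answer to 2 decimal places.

d = 850 ly / 3.26 = 260.7 pc
5 log₁₀(d/10 pc) = 5 log₁₀(260.7) − 5 = 7.081
M = m − 5 log₁₀(d/10) − A = 0.49 − 7.081 − 0.86 = -7.451

M ≈ -7.45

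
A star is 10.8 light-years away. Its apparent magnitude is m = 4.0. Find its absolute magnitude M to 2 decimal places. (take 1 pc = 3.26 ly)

d = 10.8 ly / 3.26 = 3.313 pc
5 log₁₀(d/10 pc) = 5 log₁₀(3.313) − 5 = -2.399
M = m − 5 log₁₀(d/10) = 4.0 + 2.399 = 6.399

M ≈ 6.40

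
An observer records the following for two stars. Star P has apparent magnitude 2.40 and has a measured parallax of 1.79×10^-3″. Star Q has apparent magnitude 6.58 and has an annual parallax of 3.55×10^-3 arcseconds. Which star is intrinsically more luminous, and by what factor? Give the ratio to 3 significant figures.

Star P: d = 1/p = 1/1.79×10^-3″ = 558.7 pc
Star P: M = m − 5 log₁₀ d + 5 = 2.40 − 5·2.7471 + 5 = -6.336
Star Q: d = 1/p = 1/3.55×10^-3″ = 281.7 pc
Star Q: M = m − 5 log₁₀ d + 5 = 6.58 − 5·2.4498 + 5 = -0.669
ΔM = M_P − M_Q = -6.336 − (-0.669) = -5.667; smaller M is more luminous → Star P.
L ratio = 10^(0.4 |ΔM|) = 10^2.267 = 184.8

Star P is more luminous, by a factor of 185.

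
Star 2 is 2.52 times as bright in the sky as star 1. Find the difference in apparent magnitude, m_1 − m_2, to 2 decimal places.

m_1 − m_2 ≈ 1.00

Pogson: Δm = −2.5 log₁₀(ratio) = −2.5 log₁₀(2.52) = −2.5 × 0.4014 = -1.004
Star 2 is brighter so has the smaller magnitude: m_1 − m_2 is positive.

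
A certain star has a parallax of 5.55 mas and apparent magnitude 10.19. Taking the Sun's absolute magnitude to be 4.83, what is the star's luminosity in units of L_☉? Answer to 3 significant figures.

d = 1/p = 1000/5.55 mas = 180.2 pc
M = m − 5 log₁₀ d + 5 = 10.19 − 5·2.2557 + 5 = 3.911
M − M_☉ = 3.911 − 4.83 = -0.919
L/L_☉ = 10^(−0.4 × -0.919) = 2.330

L/L_☉ ≈ 2.33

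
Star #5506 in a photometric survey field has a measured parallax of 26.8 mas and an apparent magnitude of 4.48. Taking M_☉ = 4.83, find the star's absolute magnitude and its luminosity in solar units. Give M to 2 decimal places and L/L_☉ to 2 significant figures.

M ≈ 1.62; L/L_☉ ≈ 19

d = 1/p = 1000/26.8 mas = 37.31 pc
M = m − 5 log₁₀ d + 5 = 4.48 − 5·1.5719 + 5 = 1.621
M − M_☉ = 1.621 − 4.83 = -3.209
L/L_☉ = 10^(−0.4 × -3.209) = 19.22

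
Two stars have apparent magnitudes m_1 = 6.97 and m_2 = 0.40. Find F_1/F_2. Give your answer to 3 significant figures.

F_1/F_2 ≈ 2.36×10^-3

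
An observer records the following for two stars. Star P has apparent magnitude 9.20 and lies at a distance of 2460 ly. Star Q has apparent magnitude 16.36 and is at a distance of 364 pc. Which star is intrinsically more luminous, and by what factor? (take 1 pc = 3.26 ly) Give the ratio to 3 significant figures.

Star P is more luminous, by a factor of 3140.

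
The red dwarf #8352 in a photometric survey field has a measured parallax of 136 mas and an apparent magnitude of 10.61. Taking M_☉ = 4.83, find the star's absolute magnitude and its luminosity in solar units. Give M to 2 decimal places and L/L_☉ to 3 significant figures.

M ≈ 11.28; L/L_☉ ≈ 2.64×10^-3

d = 1/p = 1000/136 mas = 7.353 pc
M = m − 5 log₁₀ d + 5 = 10.61 − 5·0.8665 + 5 = 11.278
M − M_☉ = 11.278 − 4.83 = 6.448
L/L_☉ = 10^(−0.4 × 6.448) = 2.636×10^-3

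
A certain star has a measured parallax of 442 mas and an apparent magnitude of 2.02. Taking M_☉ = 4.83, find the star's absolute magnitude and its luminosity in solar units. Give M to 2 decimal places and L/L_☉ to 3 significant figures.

d = 1/p = 1000/442 mas = 2.262 pc
M = m − 5 log₁₀ d + 5 = 2.02 − 5·0.3546 + 5 = 5.247
M − M_☉ = 5.247 − 4.83 = 0.417
L/L_☉ = 10^(−0.4 × 0.417) = 0.6810

M ≈ 5.25; L/L_☉ ≈ 0.681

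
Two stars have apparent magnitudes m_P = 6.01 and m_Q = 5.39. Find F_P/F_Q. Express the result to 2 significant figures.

F_P/F_Q ≈ 0.56

Magnitude difference = 0.62
Flux ratio = 10^(−0.4 Δm) = 10^(−0.4 × 0.62) = 10^-0.248 = 0.5649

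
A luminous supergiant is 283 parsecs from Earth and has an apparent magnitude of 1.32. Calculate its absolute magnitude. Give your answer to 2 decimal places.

M ≈ -5.94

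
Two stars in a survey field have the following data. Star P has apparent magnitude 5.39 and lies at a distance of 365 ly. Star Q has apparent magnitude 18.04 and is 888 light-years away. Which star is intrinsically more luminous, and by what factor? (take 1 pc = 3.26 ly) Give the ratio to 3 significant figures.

Star P is more luminous, by a factor of 19400.

Star P: d = 365 ly / 3.26 = 112.0 pc
Star P: M = m − 5 log₁₀ d + 5 = 5.39 − 5·2.0491 + 5 = 0.145
Star Q: d = 888 ly / 3.26 = 272.4 pc
Star Q: M = m − 5 log₁₀ d + 5 = 18.04 − 5·2.4352 + 5 = 10.864
ΔM = M_P − M_Q = 0.145 − (10.864) = -10.719; smaller M is more luminous → Star P.
L ratio = 10^(0.4 |ΔM|) = 10^4.288 = 19400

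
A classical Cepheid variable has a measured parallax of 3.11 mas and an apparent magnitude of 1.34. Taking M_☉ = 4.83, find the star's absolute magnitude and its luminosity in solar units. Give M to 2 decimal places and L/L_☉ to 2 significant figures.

M ≈ -6.20; L/L_☉ ≈ 26000

d = 1/p = 1000/3.11 mas = 321.5 pc
M = m − 5 log₁₀ d + 5 = 1.34 − 5·2.5072 + 5 = -6.196
M − M_☉ = -6.196 − 4.83 = -11.026
L/L_☉ = 10^(−0.4 × -11.026) = 25730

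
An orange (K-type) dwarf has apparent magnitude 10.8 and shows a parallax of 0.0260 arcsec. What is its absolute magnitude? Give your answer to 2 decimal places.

d = 1/p = 1/0.0260″ = 38.46 pc
5 log₁₀(d/10 pc) = 5 log₁₀(38.46) − 5 = 2.925
M = m − 5 log₁₀(d/10) = 10.8 − 2.925 = 7.875

M ≈ 7.87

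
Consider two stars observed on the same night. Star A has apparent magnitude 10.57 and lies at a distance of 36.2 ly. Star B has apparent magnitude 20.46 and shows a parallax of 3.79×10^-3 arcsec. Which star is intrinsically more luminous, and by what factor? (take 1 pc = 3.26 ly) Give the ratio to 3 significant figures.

Star A: d = 36.2 ly / 3.26 = 11.10 pc
Star A: M = m − 5 log₁₀ d + 5 = 10.57 − 5·1.0455 + 5 = 10.343
Star B: d = 1/p = 1/3.79×10^-3″ = 263.9 pc
Star B: M = m − 5 log₁₀ d + 5 = 20.46 − 5·2.4214 + 5 = 13.353
ΔM = M_A − M_B = 10.343 − (13.353) = -3.011; smaller M is more luminous → Star A.
L ratio = 10^(0.4 |ΔM|) = 10^1.204 = 16.01

Star A is more luminous, by a factor of 16.0.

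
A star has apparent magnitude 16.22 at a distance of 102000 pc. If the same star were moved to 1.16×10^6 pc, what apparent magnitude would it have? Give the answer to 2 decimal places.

m ≈ 21.50

Flux ∝ 1/d², so Δm = 5 log₁₀(d₂/d₁) = 5 log₁₀(1.16×10^6/102000) = 5.279
m₂ = m₁ + Δm = 16.22 + (5.279) = 21.499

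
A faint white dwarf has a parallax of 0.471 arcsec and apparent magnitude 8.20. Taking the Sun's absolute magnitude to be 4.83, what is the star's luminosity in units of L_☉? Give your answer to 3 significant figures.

L/L_☉ ≈ 2.02×10^-3

d = 1/p = 1/0.471″ = 2.123 pc
M = m − 5 log₁₀ d + 5 = 8.20 − 5·0.3270 + 5 = 11.565
M − M_☉ = 11.565 − 4.83 = 6.735
L/L_☉ = 10^(−0.4 × 6.735) = 2.023×10^-3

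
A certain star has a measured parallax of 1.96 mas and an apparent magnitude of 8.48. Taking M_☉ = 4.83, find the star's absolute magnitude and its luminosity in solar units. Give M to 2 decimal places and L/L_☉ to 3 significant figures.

d = 1/p = 1000/1.96 mas = 510.2 pc
M = m − 5 log₁₀ d + 5 = 8.48 − 5·2.7077 + 5 = -0.059
M − M_☉ = -0.059 − 4.83 = -4.889
L/L_☉ = 10^(−0.4 × -4.889) = 90.26

M ≈ -0.06; L/L_☉ ≈ 90.3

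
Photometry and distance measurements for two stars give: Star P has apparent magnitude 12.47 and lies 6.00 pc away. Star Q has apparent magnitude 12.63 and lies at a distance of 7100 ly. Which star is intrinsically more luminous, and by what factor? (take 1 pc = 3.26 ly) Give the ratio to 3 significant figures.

Star P: M = m − 5 log₁₀ d + 5 = 12.47 − 5·0.7782 + 5 = 13.579
Star Q: d = 7100 ly / 3.26 = 2178 pc
Star Q: M = m − 5 log₁₀ d + 5 = 12.63 − 5·3.3380 + 5 = 0.940
ΔM = M_P − M_Q = 13.579 − (0.940) = 12.639; smaller M is more luminous → Star Q.
L ratio = 10^(0.4 |ΔM|) = 10^5.056 = 113700

Star Q is more luminous, by a factor of 114000.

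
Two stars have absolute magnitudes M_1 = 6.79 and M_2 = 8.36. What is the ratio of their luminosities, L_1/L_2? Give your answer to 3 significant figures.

ΔM = M_1 − M_2 = -1.57
L_1/L_2 = 10^(−0.4 ΔM) = 10^0.628 = 4.246

L_1/L_2 ≈ 4.25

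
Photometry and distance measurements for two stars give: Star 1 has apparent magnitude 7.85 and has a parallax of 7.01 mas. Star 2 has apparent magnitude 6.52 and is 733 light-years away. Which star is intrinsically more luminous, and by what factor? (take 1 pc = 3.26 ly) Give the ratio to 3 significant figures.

Star 1: p = 7.01 mas = 7.01×10^-3″ → d = 1/p = 142.7 pc
Star 1: M = m − 5 log₁₀ d + 5 = 7.85 − 5·2.1543 + 5 = 2.079
Star 2: d = 733 ly / 3.26 = 224.8 pc
Star 2: M = m − 5 log₁₀ d + 5 = 6.52 − 5·2.3519 + 5 = -0.239
ΔM = M_1 − M_2 = 2.079 − (-0.239) = 2.318; smaller M is more luminous → Star 2.
L ratio = 10^(0.4 |ΔM|) = 10^0.927 = 8.457

Star 2 is more luminous, by a factor of 8.46.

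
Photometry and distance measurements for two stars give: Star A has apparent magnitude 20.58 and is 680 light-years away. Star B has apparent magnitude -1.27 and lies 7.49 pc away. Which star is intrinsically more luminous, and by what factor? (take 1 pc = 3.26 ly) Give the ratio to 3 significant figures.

Star A: d = 680 ly / 3.26 = 208.6 pc
Star A: M = m − 5 log₁₀ d + 5 = 20.58 − 5·2.3193 + 5 = 13.984
Star B: M = m − 5 log₁₀ d + 5 = -1.27 − 5·0.8745 + 5 = -0.642
ΔM = M_A − M_B = 13.984 − (-0.642) = 14.626; smaller M is more luminous → Star B.
L ratio = 10^(0.4 |ΔM|) = 10^5.850 = 708600

Star B is more luminous, by a factor of 709000.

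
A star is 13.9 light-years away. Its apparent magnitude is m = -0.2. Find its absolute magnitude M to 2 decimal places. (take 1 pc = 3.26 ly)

M ≈ 1.65

d = 13.9 ly / 3.26 = 4.264 pc
5 log₁₀(d/10 pc) = 5 log₁₀(4.264) − 5 = -1.851
M = m − 5 log₁₀(d/10) = -0.2 + 1.851 = 1.651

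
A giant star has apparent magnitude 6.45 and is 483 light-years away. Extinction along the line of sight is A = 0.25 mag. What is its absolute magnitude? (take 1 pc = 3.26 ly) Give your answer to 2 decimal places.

M ≈ 0.35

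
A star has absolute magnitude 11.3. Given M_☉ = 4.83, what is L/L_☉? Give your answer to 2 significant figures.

L/L_☉ ≈ 2.6×10^-3

M − M_☉ = 11.3 − 4.83 = 6.470
L/L_☉ = 10^(−0.4 (M − M_☉)) = 10^-2.588 = 2.582×10^-3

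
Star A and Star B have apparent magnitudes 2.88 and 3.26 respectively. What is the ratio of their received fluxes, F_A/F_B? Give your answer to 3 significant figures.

F_A/F_B ≈ 1.42

Δm = 2.88 − (3.26) = -0.38
Flux ratio = 10^(−0.4 Δm) = 10^(−0.4 × -0.38) = 10^0.152 = 1.419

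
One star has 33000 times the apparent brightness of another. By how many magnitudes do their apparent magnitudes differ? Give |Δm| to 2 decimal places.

|Δm| ≈ 11.30

Pogson: Δm = −2.5 log₁₀(ratio) = −2.5 log₁₀(33000) = −2.5 × 4.5185 = -11.296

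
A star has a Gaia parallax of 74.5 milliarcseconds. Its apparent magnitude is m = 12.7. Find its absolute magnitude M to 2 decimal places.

p = 74.5 mas = 0.0745″ → d = 1/p = 13.42 pc
5 log₁₀(d/10 pc) = 5 log₁₀(13.42) − 5 = 0.639
M = m − 5 log₁₀(d/10) = 12.7 − 0.639 = 12.061

M ≈ 12.06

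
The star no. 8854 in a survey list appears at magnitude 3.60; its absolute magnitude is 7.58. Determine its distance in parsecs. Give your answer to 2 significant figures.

d ≈ 1.6 pc

μ = m − M = -3.980
m − M = 5 log₁₀ d − 5
log₁₀ d = (m − M)/5 + 1 = 0.2040
d = 10^0.2040 = 1.600 pc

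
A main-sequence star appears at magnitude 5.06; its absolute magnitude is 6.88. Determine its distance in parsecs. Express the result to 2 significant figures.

d ≈ 4.3 pc

μ = m − M = -1.820
m − M = 5 log₁₀ d − 5
log₁₀ d = (m − M)/5 + 1 = 0.6360
d = 10^0.6360 = 4.325 pc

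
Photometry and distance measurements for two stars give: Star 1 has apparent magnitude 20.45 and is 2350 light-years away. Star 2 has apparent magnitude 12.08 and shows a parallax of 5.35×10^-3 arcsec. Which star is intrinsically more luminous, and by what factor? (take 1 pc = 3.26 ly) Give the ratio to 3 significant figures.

Star 2 is more luminous, by a factor of 150.

Star 1: d = 2350 ly / 3.26 = 720.9 pc
Star 1: M = m − 5 log₁₀ d + 5 = 20.45 − 5·2.8579 + 5 = 11.161
Star 2: d = 1/p = 1/5.35×10^-3″ = 186.9 pc
Star 2: M = m − 5 log₁₀ d + 5 = 12.08 − 5·2.2716 + 5 = 5.722
ΔM = M_1 − M_2 = 11.161 − (5.722) = 5.439; smaller M is more luminous → Star 2.
L ratio = 10^(0.4 |ΔM|) = 10^2.176 = 149.8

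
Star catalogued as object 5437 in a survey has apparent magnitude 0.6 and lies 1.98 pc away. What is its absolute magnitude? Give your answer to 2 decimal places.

5 log₁₀(d/10 pc) = 5 log₁₀(1.980) − 5 = -3.517
M = m − 5 log₁₀(d/10) = 0.6 + 3.517 = 4.117

M ≈ 4.12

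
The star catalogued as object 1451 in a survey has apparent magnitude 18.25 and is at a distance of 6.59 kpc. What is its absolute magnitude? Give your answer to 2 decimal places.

d = 6.59 kpc = 6590 pc
5 log₁₀(d/10 pc) = 5 log₁₀(6590) − 5 = 14.094
M = m − 5 log₁₀(d/10) = 18.25 − 14.094 = 4.156

M ≈ 4.16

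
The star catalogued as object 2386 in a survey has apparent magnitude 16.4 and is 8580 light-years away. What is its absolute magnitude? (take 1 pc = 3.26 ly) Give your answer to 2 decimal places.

d = 8580 ly / 3.26 = 2632 pc
5 log₁₀(d/10 pc) = 5 log₁₀(2632) − 5 = 12.101
M = m − 5 log₁₀(d/10) = 16.4 − 12.101 = 4.299

M ≈ 4.30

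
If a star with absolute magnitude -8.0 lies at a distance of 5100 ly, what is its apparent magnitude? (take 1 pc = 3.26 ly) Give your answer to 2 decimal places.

m ≈ 2.97

d = 5100 ly / 3.26 = 1564 pc
m = M + 5 log₁₀ d − 5 = -8.0 + 5·3.1944 − 5 = 2.972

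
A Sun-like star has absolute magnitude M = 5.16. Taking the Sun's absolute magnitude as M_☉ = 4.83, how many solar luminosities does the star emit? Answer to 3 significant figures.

M − M_☉ = 5.16 − 4.83 = 0.330
L/L_☉ = 10^(−0.4 (M − M_☉)) = 10^-0.132 = 0.7379

L/L_☉ ≈ 0.738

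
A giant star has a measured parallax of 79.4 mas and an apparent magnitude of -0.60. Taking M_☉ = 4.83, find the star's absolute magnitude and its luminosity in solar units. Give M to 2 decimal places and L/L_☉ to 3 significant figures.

M ≈ -1.10; L/L_☉ ≈ 236

d = 1/p = 1000/79.4 mas = 12.59 pc
M = m − 5 log₁₀ d + 5 = -0.60 − 5·1.1002 + 5 = -1.101
M − M_☉ = -1.101 − 4.83 = -5.931
L/L_☉ = 10^(−0.4 × -5.931) = 235.7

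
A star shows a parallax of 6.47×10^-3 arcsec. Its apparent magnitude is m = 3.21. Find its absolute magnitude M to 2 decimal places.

M ≈ -2.74

d = 1/p = 1/6.47×10^-3″ = 154.6 pc
5 log₁₀(d/10 pc) = 5 log₁₀(154.6) − 5 = 5.945
M = m − 5 log₁₀(d/10) = 3.21 − 5.945 = -2.735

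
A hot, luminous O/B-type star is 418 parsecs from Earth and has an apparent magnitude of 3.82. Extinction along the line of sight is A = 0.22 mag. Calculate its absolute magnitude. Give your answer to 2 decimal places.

M ≈ -4.51

5 log₁₀(d/10 pc) = 5 log₁₀(418.0) − 5 = 8.106
M = m − 5 log₁₀(d/10) − A = 3.82 − 8.106 − 0.22 = -4.506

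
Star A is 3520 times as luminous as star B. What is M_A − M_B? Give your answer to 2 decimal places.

M_A − M_B ≈ -8.87

Pogson: ΔM = −2.5 log₁₀(ratio) = −2.5 log₁₀(3520) = −2.5 × 3.5465 = -8.866
Star A is brighter, so it has the smaller magnitude: the difference is negative.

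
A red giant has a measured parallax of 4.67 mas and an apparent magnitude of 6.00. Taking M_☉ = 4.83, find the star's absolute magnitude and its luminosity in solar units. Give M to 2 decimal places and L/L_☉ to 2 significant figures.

d = 1/p = 1000/4.67 mas = 214.1 pc
M = m − 5 log₁₀ d + 5 = 6.00 − 5·2.3307 + 5 = -0.653
M − M_☉ = -0.653 − 4.83 = -5.483
L/L_☉ = 10^(−0.4 × -5.483) = 156.1

M ≈ -0.65; L/L_☉ ≈ 160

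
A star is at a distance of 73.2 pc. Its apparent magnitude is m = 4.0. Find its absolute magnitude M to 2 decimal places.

5 log₁₀(d/10 pc) = 5 log₁₀(73.20) − 5 = 4.323
M = m − 5 log₁₀(d/10) = 4.0 − 4.323 = -0.323

M ≈ -0.32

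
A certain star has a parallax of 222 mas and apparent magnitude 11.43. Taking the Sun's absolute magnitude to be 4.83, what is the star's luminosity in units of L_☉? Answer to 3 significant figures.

d = 1/p = 1000/222 mas = 4.505 pc
M = m − 5 log₁₀ d + 5 = 11.43 − 5·0.6536 + 5 = 13.162
M − M_☉ = 13.162 − 4.83 = 8.332
L/L_☉ = 10^(−0.4 × 8.332) = 4.648×10^-4

L/L_☉ ≈ 4.65×10^-4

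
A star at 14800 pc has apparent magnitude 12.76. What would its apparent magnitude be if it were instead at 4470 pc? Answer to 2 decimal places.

m ≈ 10.16

Flux ∝ 1/d², so Δm = 5 log₁₀(d₂/d₁) = 5 log₁₀(4470/14800) = -2.600
m₂ = m₁ + Δm = 12.76 + (-2.600) = 10.160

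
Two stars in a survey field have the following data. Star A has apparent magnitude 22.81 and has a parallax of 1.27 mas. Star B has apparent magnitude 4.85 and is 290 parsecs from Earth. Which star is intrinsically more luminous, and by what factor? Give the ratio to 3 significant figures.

Star B is more luminous, by a factor of 2.07×10^6.

Star A: p = 1.27 mas = 1.27×10^-3″ → d = 1/p = 787.4 pc
Star A: M = m − 5 log₁₀ d + 5 = 22.81 − 5·2.8962 + 5 = 13.329
Star B: M = m − 5 log₁₀ d + 5 = 4.85 − 5·2.4624 + 5 = -2.462
ΔM = M_A − M_B = 13.329 − (-2.462) = 15.791; smaller M is more luminous → Star B.
L ratio = 10^(0.4 |ΔM|) = 10^6.316 = 2.072×10^6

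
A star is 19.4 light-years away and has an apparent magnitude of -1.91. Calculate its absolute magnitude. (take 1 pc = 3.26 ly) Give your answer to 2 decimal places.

d = 19.4 ly / 3.26 = 5.951 pc
5 log₁₀(d/10 pc) = 5 log₁₀(5.951) − 5 = -1.127
M = m − 5 log₁₀(d/10) = -1.91 + 1.127 = -0.783

M ≈ -0.78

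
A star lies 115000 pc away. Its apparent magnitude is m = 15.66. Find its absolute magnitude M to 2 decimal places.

M ≈ -4.64

5 log₁₀(d/10 pc) = 5 log₁₀(115000) − 5 = 20.303
M = m − 5 log₁₀(d/10) = 15.66 − 20.303 = -4.643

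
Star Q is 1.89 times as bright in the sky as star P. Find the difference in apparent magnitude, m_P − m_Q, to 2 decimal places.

m_P − m_Q ≈ 0.69

Pogson: Δm = −2.5 log₁₀(ratio) = −2.5 log₁₀(1.89) = −2.5 × 0.2765 = -0.691
Star Q is brighter so has the smaller magnitude: m_P − m_Q is positive.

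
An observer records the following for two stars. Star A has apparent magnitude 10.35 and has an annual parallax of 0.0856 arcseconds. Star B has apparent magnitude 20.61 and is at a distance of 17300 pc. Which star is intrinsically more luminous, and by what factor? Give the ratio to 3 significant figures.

Star A: d = 1/p = 1/0.0856″ = 11.68 pc
Star A: M = m − 5 log₁₀ d + 5 = 10.35 − 5·1.0675 + 5 = 10.012
Star B: M = m − 5 log₁₀ d + 5 = 20.61 − 5·4.2380 + 5 = 4.420
ΔM = M_A − M_B = 10.012 − (4.420) = 5.593; smaller M is more luminous → Star B.
L ratio = 10^(0.4 |ΔM|) = 10^2.237 = 172.6

Star B is more luminous, by a factor of 173.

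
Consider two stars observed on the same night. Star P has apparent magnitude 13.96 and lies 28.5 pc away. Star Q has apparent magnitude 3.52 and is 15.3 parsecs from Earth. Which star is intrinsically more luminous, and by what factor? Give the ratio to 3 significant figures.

Star Q is more luminous, by a factor of 4320.

Star P: M = m − 5 log₁₀ d + 5 = 13.96 − 5·1.4548 + 5 = 11.686
Star Q: M = m − 5 log₁₀ d + 5 = 3.52 − 5·1.1847 + 5 = 2.597
ΔM = M_P − M_Q = 11.686 − (2.597) = 9.089; smaller M is more luminous → Star Q.
L ratio = 10^(0.4 |ΔM|) = 10^3.636 = 4322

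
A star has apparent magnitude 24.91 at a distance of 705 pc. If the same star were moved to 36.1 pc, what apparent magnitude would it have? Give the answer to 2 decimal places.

Flux ∝ 1/d², so Δm = 5 log₁₀(d₂/d₁) = 5 log₁₀(36.1/705) = -6.453
m₂ = m₁ + Δm = 24.91 + (-6.453) = 18.457

m ≈ 18.46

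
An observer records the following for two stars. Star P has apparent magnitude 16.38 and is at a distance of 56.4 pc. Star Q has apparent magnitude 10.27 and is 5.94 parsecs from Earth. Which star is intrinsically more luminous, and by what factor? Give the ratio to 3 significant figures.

Star Q is more luminous, by a factor of 3.08.

Star P: M = m − 5 log₁₀ d + 5 = 16.38 − 5·1.7513 + 5 = 12.624
Star Q: M = m − 5 log₁₀ d + 5 = 10.27 − 5·0.7738 + 5 = 11.401
ΔM = M_P − M_Q = 12.624 − (11.401) = 1.223; smaller M is more luminous → Star Q.
L ratio = 10^(0.4 |ΔM|) = 10^0.489 = 3.083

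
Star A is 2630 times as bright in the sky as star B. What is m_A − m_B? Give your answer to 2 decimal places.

Pogson: Δm = −2.5 log₁₀(ratio) = −2.5 log₁₀(2630) = −2.5 × 3.4200 = -8.550
Star A is brighter, so it has the smaller magnitude: the difference is negative.

m_A − m_B ≈ -8.55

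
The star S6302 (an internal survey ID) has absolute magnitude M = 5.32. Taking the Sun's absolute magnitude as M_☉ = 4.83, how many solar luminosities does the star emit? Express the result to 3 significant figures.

L/L_☉ ≈ 0.637

M − M_☉ = 5.32 − 4.83 = 0.490
L/L_☉ = 10^(−0.4 (M − M_☉)) = 10^-0.196 = 0.6368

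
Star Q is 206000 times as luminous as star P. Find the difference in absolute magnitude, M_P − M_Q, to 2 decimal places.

Pogson: ΔM = −2.5 log₁₀(ratio) = −2.5 log₁₀(206000) = −2.5 × 5.3139 = -13.285
Star Q is brighter so has the smaller magnitude: M_P − M_Q is positive.

M_P − M_Q ≈ 13.28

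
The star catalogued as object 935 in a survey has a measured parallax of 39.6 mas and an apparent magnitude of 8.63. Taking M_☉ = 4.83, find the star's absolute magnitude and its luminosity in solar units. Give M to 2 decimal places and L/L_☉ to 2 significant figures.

M ≈ 6.62; L/L_☉ ≈ 0.19

d = 1/p = 1000/39.6 mas = 25.25 pc
M = m − 5 log₁₀ d + 5 = 8.63 − 5·1.4023 + 5 = 6.618
M − M_☉ = 6.618 − 4.83 = 1.788
L/L_☉ = 10^(−0.4 × 1.788) = 0.1926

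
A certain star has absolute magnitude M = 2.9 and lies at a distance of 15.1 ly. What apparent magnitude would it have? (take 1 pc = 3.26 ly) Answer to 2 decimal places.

d = 15.1 ly / 3.26 = 4.632 pc
m = M + 5 log₁₀ d − 5 = 2.9 + 5·0.6658 − 5 = 1.229

m ≈ 1.23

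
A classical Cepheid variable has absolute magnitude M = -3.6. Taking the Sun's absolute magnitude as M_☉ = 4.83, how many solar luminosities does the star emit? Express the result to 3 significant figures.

L/L_☉ ≈ 2360

M − M_☉ = -3.6 − 4.83 = -8.430
L/L_☉ = 10^(−0.4 (M − M_☉)) = 10^3.372 = 2355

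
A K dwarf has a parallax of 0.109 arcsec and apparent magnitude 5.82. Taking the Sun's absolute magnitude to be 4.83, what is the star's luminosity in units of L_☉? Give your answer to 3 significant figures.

d = 1/p = 1/0.109″ = 9.174 pc
M = m − 5 log₁₀ d + 5 = 5.82 − 5·0.9626 + 5 = 6.007
M − M_☉ = 6.007 − 4.83 = 1.177
L/L_☉ = 10^(−0.4 × 1.177) = 0.3382

L/L_☉ ≈ 0.338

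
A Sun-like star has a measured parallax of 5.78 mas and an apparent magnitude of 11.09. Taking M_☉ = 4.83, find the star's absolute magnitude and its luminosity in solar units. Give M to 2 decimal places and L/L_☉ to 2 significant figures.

d = 1/p = 1000/5.78 mas = 173.0 pc
M = m − 5 log₁₀ d + 5 = 11.09 − 5·2.2381 + 5 = 4.900
M − M_☉ = 4.900 − 4.83 = 0.070
L/L_☉ = 10^(−0.4 × 0.070) = 0.9379

M ≈ 4.90; L/L_☉ ≈ 0.94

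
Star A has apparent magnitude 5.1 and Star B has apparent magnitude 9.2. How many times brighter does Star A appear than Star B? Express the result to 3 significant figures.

43.7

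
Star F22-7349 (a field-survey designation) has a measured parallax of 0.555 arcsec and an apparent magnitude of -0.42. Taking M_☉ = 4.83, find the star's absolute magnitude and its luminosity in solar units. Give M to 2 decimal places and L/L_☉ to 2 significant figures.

M ≈ 3.30; L/L_☉ ≈ 4.1

d = 1/p = 1/0.555″ = 1.802 pc
M = m − 5 log₁₀ d + 5 = -0.42 − 5·0.2557 + 5 = 3.301
M − M_☉ = 3.301 − 4.83 = -1.529
L/L_☉ = 10^(−0.4 × -1.529) = 4.087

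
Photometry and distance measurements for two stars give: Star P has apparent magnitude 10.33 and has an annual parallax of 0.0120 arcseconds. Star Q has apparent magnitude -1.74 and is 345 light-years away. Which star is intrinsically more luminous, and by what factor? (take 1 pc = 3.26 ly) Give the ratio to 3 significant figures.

Star Q is more luminous, by a factor of 109000.

Star P: d = 1/p = 1/0.0120″ = 83.33 pc
Star P: M = m − 5 log₁₀ d + 5 = 10.33 − 5·1.9208 + 5 = 5.726
Star Q: d = 345 ly / 3.26 = 105.8 pc
Star Q: M = m − 5 log₁₀ d + 5 = -1.74 − 5·2.0246 + 5 = -6.863
ΔM = M_P − M_Q = 5.726 − (-6.863) = 12.589; smaller M is more luminous → Star Q.
L ratio = 10^(0.4 |ΔM|) = 10^5.036 = 108500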